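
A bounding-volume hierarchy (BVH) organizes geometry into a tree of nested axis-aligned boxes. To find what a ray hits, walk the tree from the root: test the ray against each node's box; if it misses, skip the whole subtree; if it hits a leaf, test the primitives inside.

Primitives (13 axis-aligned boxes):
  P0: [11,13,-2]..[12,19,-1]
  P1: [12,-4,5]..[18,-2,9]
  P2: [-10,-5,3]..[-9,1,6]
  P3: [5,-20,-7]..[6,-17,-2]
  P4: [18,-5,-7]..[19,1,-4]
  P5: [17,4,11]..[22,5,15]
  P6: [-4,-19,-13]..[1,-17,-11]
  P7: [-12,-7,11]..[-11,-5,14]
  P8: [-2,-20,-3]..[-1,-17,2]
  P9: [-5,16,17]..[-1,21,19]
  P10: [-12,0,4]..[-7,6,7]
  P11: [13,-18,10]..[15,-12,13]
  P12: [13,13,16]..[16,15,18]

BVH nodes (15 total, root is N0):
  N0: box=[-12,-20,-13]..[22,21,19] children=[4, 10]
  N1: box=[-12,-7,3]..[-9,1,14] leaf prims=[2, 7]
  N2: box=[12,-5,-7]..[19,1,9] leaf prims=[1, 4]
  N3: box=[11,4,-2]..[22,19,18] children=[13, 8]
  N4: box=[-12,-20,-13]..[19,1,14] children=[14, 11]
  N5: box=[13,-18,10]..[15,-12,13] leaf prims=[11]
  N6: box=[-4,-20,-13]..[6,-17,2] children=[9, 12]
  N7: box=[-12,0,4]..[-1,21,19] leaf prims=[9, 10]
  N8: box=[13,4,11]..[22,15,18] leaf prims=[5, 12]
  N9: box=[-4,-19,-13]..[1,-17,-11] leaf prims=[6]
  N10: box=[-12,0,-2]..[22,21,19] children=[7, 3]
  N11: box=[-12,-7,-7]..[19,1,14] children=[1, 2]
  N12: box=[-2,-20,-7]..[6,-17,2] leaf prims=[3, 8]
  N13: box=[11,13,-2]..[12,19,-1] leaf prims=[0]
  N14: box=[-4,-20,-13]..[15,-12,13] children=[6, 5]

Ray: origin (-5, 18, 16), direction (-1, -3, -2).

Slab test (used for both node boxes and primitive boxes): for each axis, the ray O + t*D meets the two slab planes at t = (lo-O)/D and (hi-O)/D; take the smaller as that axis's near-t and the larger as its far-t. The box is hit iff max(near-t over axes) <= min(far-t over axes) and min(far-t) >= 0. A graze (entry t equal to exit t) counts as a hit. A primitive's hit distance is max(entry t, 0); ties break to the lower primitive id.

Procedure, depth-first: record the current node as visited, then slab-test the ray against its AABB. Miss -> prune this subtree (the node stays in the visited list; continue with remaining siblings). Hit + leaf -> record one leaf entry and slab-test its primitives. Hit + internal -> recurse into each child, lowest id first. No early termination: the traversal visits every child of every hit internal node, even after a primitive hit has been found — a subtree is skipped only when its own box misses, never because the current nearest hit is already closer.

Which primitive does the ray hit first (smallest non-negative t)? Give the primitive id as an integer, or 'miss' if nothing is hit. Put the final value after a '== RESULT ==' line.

Traverse from the root:
N0 x:[-27,7] y:[-1,38/3] z:[-3/2,29/2] -> hit [-1,7], descend [4, 10]
  N4 x:[-24,7] y:[17/3,38/3] z:[1,29/2] -> hit [17/3,7], descend [11, 14]
    N11 x:[-24,7] y:[17/3,25/3] z:[1,23/2] -> hit [17/3,7], descend [1, 2]
      N1 x:[4,7] y:[17/3,25/3] z:[1,13/2] -> hit [17/3,13/2] leaf, test {P2(miss), P7(miss)}
      N2 x:[-24,-17] y:[17/3,23/3] z:[7/2,23/2] -> miss, prune
    N14 x:[-20,-1] y:[10,38/3] z:[3/2,29/2] -> miss, prune
  N10 x:[-27,7] y:[-1,6] z:[-3/2,9] -> hit [-1,6], descend [3, 7]
    N3 x:[-27,-16] y:[-1/3,14/3] z:[-1,9] -> miss, prune
    N7 x:[-4,7] y:[-1,6] z:[-3/2,6] -> hit [-1,6] leaf, test {P9(miss), P10@t=9/2}

9 AABB tests over nodes [0, 4, 11, 1, 2, 14, 10, 3, 7]; 2 leaves entered; closest P10.

== RESULT ==
10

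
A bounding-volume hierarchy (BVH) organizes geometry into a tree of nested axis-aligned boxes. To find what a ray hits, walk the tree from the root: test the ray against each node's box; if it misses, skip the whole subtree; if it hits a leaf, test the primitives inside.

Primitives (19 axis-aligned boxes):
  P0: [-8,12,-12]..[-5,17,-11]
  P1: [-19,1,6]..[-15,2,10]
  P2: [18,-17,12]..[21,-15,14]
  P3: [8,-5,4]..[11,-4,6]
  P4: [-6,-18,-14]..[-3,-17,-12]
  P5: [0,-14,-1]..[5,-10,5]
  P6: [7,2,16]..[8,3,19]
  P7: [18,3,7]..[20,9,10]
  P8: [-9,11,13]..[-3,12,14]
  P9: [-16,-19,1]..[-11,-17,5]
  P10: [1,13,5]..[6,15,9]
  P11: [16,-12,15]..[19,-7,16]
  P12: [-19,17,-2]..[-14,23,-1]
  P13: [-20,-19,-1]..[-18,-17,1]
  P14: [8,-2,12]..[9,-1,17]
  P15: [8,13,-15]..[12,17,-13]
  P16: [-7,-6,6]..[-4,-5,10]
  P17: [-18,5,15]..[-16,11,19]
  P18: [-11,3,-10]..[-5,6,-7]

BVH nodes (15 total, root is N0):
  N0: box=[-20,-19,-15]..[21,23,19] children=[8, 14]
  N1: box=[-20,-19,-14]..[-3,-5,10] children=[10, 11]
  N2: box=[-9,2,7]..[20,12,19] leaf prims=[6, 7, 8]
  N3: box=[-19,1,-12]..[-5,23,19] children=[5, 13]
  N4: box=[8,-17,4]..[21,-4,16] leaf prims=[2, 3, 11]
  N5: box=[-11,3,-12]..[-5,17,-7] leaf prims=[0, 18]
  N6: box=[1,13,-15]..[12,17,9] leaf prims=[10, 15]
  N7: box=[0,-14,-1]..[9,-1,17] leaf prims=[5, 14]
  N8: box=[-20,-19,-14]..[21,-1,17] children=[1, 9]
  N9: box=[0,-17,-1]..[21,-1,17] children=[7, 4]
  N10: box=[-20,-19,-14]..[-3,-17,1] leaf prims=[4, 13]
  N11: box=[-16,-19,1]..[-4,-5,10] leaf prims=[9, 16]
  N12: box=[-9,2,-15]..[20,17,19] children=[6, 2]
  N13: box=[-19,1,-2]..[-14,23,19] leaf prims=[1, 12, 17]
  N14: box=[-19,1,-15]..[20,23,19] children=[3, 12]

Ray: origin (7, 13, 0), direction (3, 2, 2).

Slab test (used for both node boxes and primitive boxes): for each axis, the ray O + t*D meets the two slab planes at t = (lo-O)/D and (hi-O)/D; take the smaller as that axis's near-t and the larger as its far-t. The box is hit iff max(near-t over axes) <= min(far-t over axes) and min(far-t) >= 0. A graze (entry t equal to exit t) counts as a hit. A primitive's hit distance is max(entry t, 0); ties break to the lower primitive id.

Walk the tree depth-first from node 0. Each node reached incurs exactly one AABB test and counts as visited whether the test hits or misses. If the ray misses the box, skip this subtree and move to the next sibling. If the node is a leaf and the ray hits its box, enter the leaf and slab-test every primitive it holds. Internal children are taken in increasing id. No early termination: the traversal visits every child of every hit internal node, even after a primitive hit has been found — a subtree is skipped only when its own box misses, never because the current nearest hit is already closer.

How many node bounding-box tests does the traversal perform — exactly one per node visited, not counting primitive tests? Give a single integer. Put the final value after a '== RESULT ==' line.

Walk:
N0 x:[-9,14/3] y:[-16,5] z:[-15/2,19/2] -> hit [-15/2,14/3], descend [8, 14]
  N8 x:[-9,14/3] y:[-16,-7] z:[-7,17/2] -> miss, prune
  N14 x:[-26/3,13/3] y:[-6,5] z:[-15/2,19/2] -> hit [-6,13/3], descend [3, 12]
    N3 x:[-26/3,-4] y:[-6,5] z:[-6,19/2] -> miss, prune
    N12 x:[-16/3,13/3] y:[-11/2,2] z:[-15/2,19/2] -> hit [-16/3,2], descend [2, 6]
      N2 x:[-16/3,13/3] y:[-11/2,-1/2] z:[7/2,19/2] -> miss, prune
      N6 x:[-2,5/3] y:[0,2] z:[-15/2,9/2] -> hit [0,5/3] leaf, test {P10(miss), P15(miss)}

Summary -> nodes [0, 8, 14, 3, 12, 2, 6]; box-tests=7; leaf-entries=1; first=miss

== RESULT ==
7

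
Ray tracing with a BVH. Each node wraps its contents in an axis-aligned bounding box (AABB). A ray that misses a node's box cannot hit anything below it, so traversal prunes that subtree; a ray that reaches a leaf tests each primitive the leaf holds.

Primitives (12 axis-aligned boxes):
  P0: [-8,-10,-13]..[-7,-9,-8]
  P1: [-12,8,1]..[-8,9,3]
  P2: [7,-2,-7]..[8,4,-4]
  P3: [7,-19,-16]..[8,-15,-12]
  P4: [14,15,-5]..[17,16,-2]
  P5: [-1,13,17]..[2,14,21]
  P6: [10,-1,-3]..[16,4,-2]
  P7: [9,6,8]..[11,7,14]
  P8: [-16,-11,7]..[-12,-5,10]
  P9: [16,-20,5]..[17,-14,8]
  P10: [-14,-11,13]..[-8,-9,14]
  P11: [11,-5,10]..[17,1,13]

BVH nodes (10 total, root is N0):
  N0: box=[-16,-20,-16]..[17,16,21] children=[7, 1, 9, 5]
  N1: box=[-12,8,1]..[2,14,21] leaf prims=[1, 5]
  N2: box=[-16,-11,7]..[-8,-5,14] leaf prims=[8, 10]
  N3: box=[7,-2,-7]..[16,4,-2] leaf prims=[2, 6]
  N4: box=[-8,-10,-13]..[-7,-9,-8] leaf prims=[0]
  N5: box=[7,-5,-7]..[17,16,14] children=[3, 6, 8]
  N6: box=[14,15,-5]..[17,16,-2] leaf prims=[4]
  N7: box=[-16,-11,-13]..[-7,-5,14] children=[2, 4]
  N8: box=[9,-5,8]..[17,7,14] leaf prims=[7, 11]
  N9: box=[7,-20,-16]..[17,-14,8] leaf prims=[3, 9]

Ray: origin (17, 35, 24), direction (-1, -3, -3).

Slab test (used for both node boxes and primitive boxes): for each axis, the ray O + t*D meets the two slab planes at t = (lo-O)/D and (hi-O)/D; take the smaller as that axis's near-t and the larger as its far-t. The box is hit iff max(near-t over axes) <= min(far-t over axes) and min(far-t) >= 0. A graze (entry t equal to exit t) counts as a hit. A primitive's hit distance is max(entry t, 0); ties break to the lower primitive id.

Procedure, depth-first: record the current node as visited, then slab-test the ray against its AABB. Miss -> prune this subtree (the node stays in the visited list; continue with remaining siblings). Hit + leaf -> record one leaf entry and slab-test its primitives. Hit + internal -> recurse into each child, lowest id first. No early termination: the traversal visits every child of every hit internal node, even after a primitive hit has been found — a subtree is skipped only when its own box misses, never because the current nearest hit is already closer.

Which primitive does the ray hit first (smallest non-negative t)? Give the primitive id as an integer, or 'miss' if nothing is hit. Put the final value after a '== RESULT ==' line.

Walk:
N0 x:[0,33] y:[19/3,55/3] z:[1,40/3] -> hit [19/3,40/3], descend [1, 5, 7, 9]
  N1 x:[15,29] y:[7,9] z:[1,23/3] -> miss, prune
  N5 x:[0,10] y:[19/3,40/3] z:[10/3,31/3] -> hit [19/3,10], descend [3, 6, 8]
    N3 x:[1,10] y:[31/3,37/3] z:[26/3,31/3] -> miss, prune
    N6 x:[0,3] y:[19/3,20/3] z:[26/3,29/3] -> miss, prune
    N8 x:[0,8] y:[28/3,40/3] z:[10/3,16/3] -> miss, prune
  N7 x:[24,33] y:[40/3,46/3] z:[10/3,37/3] -> miss, prune
  N9 x:[0,10] y:[49/3,55/3] z:[16/3,40/3] -> miss, prune

8 AABB tests over nodes [0, 1, 5, 3, 6, 8, 7, 9]; 0 leaves entered; closest miss.

== RESULT ==
miss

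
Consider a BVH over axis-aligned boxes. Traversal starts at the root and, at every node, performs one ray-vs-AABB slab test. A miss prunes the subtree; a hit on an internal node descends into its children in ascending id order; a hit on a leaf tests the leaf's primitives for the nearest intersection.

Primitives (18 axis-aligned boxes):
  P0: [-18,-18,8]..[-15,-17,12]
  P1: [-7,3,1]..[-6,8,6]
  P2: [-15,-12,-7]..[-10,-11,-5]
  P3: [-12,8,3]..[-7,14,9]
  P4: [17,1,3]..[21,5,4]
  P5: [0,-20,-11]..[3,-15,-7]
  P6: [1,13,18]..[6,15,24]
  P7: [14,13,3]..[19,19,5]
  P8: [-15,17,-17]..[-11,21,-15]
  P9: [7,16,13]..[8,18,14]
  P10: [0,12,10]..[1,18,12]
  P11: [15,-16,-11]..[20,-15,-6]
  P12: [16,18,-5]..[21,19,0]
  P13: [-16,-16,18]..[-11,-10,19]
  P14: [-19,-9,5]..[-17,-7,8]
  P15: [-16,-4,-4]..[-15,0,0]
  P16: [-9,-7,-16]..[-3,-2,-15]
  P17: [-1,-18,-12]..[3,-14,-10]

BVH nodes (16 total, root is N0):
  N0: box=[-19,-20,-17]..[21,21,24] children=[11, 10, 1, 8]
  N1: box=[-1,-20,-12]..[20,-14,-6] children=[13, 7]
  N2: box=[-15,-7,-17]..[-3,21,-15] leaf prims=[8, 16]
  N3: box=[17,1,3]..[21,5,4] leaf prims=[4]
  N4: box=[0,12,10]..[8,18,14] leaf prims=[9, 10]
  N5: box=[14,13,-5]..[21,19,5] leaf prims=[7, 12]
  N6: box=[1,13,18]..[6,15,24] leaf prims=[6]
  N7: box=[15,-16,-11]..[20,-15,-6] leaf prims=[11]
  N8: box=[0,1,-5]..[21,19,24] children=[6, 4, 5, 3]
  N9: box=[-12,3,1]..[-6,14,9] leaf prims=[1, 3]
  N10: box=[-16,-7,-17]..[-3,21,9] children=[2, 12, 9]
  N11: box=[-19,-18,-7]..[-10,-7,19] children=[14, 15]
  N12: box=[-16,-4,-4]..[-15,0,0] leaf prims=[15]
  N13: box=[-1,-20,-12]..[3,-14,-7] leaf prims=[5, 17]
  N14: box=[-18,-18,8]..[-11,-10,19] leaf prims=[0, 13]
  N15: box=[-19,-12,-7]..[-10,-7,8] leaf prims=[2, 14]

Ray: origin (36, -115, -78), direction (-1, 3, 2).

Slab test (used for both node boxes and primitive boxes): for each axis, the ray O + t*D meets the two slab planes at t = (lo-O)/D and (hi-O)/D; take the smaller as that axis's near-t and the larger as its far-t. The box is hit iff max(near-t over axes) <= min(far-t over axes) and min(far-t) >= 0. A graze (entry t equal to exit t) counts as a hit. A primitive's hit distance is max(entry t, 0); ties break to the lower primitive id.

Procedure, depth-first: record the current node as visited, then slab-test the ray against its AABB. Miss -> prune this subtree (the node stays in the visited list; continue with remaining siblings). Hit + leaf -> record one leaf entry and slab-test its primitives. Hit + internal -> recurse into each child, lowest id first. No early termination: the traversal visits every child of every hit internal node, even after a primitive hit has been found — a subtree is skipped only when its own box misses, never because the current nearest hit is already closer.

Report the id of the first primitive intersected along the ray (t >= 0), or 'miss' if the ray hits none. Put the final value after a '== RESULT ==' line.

Trace the traversal:
N0 x:[15,55] y:[95/3,136/3] z:[61/2,51] -> hit [95/3,136/3], descend [1, 8, 10, 11]
  N1 x:[16,37] y:[95/3,101/3] z:[33,36] -> hit [33,101/3], descend [7, 13]
    N7 x:[16,21] y:[33,100/3] z:[67/2,36] -> miss, prune
    N13 x:[33,37] y:[95/3,101/3] z:[33,71/2] -> hit [33,101/3] leaf, test {P5(miss), P17@t=33}
  N8 x:[15,36] y:[116/3,134/3] z:[73/2,51] -> miss, prune
  N10 x:[39,52] y:[36,136/3] z:[61/2,87/2] -> hit [39,87/2], descend [2, 9, 12]
    N2 x:[39,51] y:[36,136/3] z:[61/2,63/2] -> miss, prune
    N9 x:[42,48] y:[118/3,43] z:[79/2,87/2] -> hit [42,43] leaf, test {P1(miss), P3@t=43}
    N12 x:[51,52] y:[37,115/3] z:[37,39] -> miss, prune
  N11 x:[46,55] y:[97/3,36] z:[71/2,97/2] -> miss, prune

10 AABB tests over nodes [0, 1, 7, 13, 8, 10, 2, 9, 12, 11]; 2 leaves entered; closest P17.

== RESULT ==
17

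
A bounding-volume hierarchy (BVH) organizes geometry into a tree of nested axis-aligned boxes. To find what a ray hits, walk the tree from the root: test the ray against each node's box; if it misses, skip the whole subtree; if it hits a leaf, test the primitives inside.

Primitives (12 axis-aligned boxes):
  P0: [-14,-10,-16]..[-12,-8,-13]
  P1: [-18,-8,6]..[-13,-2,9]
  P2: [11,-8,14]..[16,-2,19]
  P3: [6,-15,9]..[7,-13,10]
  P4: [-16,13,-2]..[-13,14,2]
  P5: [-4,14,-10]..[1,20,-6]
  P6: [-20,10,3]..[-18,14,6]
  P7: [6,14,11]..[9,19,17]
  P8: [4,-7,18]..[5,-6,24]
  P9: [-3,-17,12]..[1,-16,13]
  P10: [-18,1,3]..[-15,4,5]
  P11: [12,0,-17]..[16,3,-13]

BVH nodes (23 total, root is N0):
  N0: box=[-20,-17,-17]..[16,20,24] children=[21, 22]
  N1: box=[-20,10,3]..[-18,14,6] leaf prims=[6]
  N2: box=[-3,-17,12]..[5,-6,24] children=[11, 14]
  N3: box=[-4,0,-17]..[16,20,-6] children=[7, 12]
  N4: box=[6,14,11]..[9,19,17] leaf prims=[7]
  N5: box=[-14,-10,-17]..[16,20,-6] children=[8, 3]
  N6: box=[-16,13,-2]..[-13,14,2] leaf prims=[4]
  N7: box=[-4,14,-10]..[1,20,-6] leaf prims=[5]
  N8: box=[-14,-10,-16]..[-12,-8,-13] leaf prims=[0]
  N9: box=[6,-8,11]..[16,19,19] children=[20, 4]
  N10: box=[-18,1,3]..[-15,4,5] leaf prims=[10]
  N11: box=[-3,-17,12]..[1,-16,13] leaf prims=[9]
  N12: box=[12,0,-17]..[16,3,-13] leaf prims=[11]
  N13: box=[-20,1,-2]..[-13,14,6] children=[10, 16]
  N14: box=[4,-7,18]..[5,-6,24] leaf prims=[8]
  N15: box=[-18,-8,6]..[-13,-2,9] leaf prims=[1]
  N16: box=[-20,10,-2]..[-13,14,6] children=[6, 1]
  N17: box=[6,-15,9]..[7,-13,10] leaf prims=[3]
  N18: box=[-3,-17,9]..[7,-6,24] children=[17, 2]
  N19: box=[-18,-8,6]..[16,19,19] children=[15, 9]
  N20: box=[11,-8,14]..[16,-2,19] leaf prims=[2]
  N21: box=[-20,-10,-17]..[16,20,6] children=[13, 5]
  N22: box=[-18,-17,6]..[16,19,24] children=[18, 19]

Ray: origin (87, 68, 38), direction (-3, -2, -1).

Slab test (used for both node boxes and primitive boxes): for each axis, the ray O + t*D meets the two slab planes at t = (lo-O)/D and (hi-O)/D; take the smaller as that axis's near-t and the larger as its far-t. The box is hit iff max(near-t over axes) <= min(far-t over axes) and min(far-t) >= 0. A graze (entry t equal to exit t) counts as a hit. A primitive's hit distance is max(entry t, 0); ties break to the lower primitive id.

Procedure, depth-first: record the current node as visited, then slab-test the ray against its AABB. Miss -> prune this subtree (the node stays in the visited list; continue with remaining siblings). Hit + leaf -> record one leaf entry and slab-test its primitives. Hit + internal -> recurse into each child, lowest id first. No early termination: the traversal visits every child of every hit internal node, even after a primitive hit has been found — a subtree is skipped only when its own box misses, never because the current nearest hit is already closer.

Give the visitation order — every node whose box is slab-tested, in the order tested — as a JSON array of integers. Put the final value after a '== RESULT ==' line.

Walk:
N0 x:[71/3,107/3] y:[24,85/2] z:[14,55] -> hit [24,107/3], descend [21, 22]
  N21 x:[71/3,107/3] y:[24,39] z:[32,55] -> hit [32,107/3], descend [5, 13]
    N5 x:[71/3,101/3] y:[24,39] z:[44,55] -> miss, prune
    N13 x:[100/3,107/3] y:[27,67/2] z:[32,40] -> hit [100/3,67/2], descend [10, 16]
      N10 x:[34,35] y:[32,67/2] z:[33,35] -> miss, prune
      N16 x:[100/3,107/3] y:[27,29] z:[32,40] -> miss, prune
  N22 x:[71/3,35] y:[49/2,85/2] z:[14,32] -> hit [49/2,32], descend [18, 19]
    N18 x:[80/3,30] y:[37,85/2] z:[14,29] -> miss, prune
    N19 x:[71/3,35] y:[49/2,38] z:[19,32] -> hit [49/2,32], descend [9, 15]
      N9 x:[71/3,27] y:[49/2,38] z:[19,27] -> hit [49/2,27], descend [4, 20]
        N4 x:[26,27] y:[49/2,27] z:[21,27] -> hit [26,27] leaf, test {P7@t=26}
        N20 x:[71/3,76/3] y:[35,38] z:[19,24] -> miss, prune
      N15 x:[100/3,35] y:[35,38] z:[29,32] -> miss, prune

order=[0, 21, 5, 13, 10, 16, 22, 18, 19, 9, 4, 20, 15]  |boxes|=13  |leaves|=1  hit=P7

== RESULT ==
[0, 21, 5, 13, 10, 16, 22, 18, 19, 9, 4, 20, 15]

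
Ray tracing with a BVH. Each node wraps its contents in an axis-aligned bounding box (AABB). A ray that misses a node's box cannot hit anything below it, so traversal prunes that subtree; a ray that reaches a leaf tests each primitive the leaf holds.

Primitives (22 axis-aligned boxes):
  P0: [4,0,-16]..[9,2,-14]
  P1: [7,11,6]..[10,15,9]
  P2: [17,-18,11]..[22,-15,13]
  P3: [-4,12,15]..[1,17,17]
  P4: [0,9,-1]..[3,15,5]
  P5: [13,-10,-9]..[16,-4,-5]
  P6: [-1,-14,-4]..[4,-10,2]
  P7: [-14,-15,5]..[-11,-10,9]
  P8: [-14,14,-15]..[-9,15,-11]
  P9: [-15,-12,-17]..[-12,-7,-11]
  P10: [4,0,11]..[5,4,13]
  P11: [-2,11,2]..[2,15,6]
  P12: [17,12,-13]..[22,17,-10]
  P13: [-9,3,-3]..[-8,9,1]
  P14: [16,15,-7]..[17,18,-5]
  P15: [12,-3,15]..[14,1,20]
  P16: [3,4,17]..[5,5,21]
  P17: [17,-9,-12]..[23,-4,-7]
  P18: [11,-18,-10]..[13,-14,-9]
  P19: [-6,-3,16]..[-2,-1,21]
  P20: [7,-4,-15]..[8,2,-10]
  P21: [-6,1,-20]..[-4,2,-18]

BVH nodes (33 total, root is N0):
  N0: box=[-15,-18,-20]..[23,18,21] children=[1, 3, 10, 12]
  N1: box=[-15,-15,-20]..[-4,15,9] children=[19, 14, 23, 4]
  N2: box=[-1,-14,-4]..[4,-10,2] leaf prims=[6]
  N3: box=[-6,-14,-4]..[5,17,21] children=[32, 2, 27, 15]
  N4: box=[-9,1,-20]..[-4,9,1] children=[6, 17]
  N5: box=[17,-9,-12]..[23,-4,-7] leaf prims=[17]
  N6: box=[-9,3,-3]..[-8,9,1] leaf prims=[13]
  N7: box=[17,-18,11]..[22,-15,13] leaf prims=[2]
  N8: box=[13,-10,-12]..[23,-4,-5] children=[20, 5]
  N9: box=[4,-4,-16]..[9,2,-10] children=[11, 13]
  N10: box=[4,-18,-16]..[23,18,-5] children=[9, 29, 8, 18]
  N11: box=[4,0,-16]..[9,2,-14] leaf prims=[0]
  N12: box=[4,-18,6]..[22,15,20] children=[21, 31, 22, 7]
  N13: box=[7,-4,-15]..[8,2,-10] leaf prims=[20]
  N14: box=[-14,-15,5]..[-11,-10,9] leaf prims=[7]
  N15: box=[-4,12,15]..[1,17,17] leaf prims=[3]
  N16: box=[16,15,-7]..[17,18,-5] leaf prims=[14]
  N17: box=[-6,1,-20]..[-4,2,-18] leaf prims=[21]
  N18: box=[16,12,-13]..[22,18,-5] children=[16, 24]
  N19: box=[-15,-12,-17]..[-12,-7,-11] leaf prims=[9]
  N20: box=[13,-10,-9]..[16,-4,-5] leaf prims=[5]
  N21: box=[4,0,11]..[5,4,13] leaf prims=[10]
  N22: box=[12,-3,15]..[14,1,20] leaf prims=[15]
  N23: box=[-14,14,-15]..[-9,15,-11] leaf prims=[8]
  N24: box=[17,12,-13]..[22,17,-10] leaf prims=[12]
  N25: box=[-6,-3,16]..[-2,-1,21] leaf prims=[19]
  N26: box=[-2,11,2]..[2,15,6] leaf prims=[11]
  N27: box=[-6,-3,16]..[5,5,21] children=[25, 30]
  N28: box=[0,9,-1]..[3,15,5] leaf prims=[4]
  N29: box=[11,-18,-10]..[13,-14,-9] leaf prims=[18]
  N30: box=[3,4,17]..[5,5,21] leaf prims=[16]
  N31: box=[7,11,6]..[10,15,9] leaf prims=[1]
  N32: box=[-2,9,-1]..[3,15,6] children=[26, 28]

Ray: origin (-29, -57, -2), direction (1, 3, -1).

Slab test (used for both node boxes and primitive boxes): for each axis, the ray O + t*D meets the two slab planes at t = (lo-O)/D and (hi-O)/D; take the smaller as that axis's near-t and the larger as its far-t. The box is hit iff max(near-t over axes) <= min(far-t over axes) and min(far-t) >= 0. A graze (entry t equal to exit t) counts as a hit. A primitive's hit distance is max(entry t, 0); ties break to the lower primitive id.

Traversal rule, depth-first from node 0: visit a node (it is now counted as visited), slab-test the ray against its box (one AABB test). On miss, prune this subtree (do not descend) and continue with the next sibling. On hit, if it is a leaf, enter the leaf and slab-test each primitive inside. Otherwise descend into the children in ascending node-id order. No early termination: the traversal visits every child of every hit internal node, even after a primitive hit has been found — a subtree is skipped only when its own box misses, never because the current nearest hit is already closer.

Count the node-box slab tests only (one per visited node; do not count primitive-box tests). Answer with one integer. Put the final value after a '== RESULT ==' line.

Traverse from the root:
N0 x:[14,52] y:[13,25] z:[-23,18] -> hit [14,18], descend [1, 3, 10, 12]
  N1 x:[14,25] y:[14,24] z:[-11,18] -> hit [14,18], descend [4, 14, 19, 23]
    N4 x:[20,25] y:[58/3,22] z:[-3,18] -> miss, prune
    N14 x:[15,18] y:[14,47/3] z:[-11,-7] -> miss, prune
    N19 x:[14,17] y:[15,50/3] z:[9,15] -> hit [15,15] leaf, test {P9@t=15}
    N23 x:[15,20] y:[71/3,24] z:[9,13] -> miss, prune
  N3 x:[23,34] y:[43/3,74/3] z:[-23,2] -> miss, prune
  N10 x:[33,52] y:[13,25] z:[3,14] -> miss, prune
  N12 x:[33,51] y:[13,24] z:[-22,-8] -> miss, prune

order=[0, 1, 4, 14, 19, 23, 3, 10, 12]  |boxes|=9  |leaves|=1  hit=P9

== RESULT ==
9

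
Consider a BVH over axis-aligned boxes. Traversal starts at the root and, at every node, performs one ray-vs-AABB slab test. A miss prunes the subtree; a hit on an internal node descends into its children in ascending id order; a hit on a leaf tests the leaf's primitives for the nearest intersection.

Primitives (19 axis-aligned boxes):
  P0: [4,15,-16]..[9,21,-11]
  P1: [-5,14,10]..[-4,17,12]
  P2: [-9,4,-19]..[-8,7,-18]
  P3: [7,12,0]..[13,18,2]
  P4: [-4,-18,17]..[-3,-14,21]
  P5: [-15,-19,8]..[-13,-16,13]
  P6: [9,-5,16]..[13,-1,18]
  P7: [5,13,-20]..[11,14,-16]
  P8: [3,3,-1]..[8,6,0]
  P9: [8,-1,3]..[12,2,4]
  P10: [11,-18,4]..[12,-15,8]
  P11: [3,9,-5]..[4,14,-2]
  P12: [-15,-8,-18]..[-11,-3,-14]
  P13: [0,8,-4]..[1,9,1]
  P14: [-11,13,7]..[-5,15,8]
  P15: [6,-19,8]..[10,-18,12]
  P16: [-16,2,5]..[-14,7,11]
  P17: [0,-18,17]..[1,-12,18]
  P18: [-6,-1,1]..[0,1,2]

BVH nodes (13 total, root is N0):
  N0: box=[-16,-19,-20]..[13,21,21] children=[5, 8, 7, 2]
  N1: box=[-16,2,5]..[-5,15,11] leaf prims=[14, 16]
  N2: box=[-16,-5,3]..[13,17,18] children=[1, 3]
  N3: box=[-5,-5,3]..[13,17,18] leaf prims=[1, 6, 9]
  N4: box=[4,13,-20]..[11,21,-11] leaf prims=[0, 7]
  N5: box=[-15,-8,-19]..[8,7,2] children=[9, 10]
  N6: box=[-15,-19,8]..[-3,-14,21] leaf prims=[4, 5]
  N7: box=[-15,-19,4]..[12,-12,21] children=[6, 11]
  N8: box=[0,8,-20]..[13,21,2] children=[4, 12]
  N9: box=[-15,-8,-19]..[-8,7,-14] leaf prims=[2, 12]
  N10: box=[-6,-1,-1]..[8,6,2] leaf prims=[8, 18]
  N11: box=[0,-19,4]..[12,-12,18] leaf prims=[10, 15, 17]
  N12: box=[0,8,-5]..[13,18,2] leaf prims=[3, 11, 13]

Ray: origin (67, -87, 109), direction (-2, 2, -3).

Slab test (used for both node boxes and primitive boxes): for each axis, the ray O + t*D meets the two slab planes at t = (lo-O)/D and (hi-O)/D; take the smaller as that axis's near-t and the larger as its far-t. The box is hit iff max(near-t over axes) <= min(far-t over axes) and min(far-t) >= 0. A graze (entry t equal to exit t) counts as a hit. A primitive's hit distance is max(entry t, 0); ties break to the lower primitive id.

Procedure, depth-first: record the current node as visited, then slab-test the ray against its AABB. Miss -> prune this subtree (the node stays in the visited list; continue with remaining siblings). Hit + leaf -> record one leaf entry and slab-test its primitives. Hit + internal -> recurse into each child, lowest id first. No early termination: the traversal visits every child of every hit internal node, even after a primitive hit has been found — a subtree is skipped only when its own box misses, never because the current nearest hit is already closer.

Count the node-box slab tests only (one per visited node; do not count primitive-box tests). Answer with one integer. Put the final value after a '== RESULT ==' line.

Trace the traversal:
N0 x:[27,83/2] y:[34,54] z:[88/3,43] -> hit [34,83/2], descend [2, 5, 7, 8]
  N2 x:[27,83/2] y:[41,52] z:[91/3,106/3] -> miss, prune
  N5 x:[59/2,41] y:[79/2,47] z:[107/3,128/3] -> hit [79/2,41], descend [9, 10]
    N9 x:[75/2,41] y:[79/2,47] z:[41,128/3] -> hit [41,41] leaf, test {P2(miss), P12@t=41}
    N10 x:[59/2,73/2] y:[43,93/2] z:[107/3,110/3] -> miss, prune
  N7 x:[55/2,41] y:[34,75/2] z:[88/3,35] -> hit [34,35], descend [6, 11]
    N6 x:[35,41] y:[34,73/2] z:[88/3,101/3] -> miss, prune
    N11 x:[55/2,67/2] y:[34,75/2] z:[91/3,35] -> miss, prune
  N8 x:[27,67/2] y:[95/2,54] z:[107/3,43] -> miss, prune

Visited [0, 2, 5, 9, 10, 7, 6, 11, 8]. Tests: 9 box, 1 leaf. Nearest: P12.

== RESULT ==
9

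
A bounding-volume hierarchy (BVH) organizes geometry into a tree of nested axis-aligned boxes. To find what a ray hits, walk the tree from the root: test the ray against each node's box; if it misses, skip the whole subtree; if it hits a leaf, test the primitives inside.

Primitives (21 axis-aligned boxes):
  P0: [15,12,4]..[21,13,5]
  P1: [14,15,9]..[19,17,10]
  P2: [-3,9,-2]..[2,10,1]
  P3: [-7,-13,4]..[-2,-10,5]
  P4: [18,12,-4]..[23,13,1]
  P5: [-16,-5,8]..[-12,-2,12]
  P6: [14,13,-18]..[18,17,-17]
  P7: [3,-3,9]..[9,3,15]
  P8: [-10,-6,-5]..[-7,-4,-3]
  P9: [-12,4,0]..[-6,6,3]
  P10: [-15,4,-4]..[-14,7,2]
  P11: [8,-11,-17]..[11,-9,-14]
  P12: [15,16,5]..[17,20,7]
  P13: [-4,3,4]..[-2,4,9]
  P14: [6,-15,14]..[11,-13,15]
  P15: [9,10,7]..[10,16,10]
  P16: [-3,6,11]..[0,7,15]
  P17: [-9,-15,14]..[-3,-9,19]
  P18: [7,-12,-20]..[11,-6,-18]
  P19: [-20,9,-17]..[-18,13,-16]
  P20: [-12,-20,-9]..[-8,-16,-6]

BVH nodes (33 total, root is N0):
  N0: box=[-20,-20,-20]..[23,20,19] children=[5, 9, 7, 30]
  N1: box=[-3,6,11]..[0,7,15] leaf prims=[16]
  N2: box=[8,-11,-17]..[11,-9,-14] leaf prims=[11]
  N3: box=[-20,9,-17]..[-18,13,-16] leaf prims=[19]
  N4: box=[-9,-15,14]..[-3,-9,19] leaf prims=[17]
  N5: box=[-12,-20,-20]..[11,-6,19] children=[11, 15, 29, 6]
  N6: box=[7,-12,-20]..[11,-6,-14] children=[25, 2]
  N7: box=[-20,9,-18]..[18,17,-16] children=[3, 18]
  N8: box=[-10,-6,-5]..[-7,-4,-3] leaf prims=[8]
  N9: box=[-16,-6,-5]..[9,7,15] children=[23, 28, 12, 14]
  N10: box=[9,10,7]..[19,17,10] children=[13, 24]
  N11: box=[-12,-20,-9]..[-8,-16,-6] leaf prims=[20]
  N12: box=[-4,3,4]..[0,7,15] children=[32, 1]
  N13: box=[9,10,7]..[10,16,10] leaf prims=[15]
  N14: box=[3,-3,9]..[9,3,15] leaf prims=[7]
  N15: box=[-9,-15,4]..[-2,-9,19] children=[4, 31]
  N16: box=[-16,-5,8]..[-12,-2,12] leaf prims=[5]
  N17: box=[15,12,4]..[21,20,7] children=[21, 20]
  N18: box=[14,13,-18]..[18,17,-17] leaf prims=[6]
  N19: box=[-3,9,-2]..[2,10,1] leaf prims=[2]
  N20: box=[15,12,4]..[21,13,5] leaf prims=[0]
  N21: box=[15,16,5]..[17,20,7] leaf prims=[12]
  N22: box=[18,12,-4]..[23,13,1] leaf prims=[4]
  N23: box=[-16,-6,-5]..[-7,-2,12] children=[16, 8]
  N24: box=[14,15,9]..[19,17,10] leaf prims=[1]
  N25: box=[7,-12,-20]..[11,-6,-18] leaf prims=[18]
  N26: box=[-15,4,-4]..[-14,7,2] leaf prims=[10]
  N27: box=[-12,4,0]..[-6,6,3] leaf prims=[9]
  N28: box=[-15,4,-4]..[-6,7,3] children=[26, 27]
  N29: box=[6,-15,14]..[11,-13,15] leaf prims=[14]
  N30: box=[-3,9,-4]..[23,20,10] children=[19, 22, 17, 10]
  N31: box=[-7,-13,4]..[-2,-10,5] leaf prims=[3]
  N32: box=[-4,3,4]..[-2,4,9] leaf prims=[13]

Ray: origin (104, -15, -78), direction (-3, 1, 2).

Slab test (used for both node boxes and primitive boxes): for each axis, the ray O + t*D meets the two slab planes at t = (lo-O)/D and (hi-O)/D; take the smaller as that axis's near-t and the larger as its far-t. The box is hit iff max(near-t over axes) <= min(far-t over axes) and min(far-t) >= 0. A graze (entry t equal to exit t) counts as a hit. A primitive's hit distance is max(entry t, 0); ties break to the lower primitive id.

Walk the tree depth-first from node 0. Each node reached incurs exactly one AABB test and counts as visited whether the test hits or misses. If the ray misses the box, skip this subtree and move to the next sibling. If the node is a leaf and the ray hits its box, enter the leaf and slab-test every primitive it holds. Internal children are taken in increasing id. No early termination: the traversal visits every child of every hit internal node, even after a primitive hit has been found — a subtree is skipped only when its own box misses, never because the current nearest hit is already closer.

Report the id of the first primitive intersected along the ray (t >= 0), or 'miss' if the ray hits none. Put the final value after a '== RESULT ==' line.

Trace the traversal:
N0 x:[27,124/3] y:[-5,35] z:[29,97/2] -> hit [29,35], descend [5, 7, 9, 30]
  N5 x:[31,116/3] y:[-5,9] z:[29,97/2] -> miss, prune
  N7 x:[86/3,124/3] y:[24,32] z:[30,31] -> hit [30,31], descend [3, 18]
    N3 x:[122/3,124/3] y:[24,28] z:[61/2,31] -> miss, prune
    N18 x:[86/3,30] y:[28,32] z:[30,61/2] -> hit [30,30] leaf, test {P6@t=30}
  N9 x:[95/3,40] y:[9,22] z:[73/2,93/2] -> miss, prune
  N30 x:[27,107/3] y:[24,35] z:[37,44] -> miss, prune

order=[0, 5, 7, 3, 18, 9, 30]  |boxes|=7  |leaves|=1  hit=P6

== RESULT ==
6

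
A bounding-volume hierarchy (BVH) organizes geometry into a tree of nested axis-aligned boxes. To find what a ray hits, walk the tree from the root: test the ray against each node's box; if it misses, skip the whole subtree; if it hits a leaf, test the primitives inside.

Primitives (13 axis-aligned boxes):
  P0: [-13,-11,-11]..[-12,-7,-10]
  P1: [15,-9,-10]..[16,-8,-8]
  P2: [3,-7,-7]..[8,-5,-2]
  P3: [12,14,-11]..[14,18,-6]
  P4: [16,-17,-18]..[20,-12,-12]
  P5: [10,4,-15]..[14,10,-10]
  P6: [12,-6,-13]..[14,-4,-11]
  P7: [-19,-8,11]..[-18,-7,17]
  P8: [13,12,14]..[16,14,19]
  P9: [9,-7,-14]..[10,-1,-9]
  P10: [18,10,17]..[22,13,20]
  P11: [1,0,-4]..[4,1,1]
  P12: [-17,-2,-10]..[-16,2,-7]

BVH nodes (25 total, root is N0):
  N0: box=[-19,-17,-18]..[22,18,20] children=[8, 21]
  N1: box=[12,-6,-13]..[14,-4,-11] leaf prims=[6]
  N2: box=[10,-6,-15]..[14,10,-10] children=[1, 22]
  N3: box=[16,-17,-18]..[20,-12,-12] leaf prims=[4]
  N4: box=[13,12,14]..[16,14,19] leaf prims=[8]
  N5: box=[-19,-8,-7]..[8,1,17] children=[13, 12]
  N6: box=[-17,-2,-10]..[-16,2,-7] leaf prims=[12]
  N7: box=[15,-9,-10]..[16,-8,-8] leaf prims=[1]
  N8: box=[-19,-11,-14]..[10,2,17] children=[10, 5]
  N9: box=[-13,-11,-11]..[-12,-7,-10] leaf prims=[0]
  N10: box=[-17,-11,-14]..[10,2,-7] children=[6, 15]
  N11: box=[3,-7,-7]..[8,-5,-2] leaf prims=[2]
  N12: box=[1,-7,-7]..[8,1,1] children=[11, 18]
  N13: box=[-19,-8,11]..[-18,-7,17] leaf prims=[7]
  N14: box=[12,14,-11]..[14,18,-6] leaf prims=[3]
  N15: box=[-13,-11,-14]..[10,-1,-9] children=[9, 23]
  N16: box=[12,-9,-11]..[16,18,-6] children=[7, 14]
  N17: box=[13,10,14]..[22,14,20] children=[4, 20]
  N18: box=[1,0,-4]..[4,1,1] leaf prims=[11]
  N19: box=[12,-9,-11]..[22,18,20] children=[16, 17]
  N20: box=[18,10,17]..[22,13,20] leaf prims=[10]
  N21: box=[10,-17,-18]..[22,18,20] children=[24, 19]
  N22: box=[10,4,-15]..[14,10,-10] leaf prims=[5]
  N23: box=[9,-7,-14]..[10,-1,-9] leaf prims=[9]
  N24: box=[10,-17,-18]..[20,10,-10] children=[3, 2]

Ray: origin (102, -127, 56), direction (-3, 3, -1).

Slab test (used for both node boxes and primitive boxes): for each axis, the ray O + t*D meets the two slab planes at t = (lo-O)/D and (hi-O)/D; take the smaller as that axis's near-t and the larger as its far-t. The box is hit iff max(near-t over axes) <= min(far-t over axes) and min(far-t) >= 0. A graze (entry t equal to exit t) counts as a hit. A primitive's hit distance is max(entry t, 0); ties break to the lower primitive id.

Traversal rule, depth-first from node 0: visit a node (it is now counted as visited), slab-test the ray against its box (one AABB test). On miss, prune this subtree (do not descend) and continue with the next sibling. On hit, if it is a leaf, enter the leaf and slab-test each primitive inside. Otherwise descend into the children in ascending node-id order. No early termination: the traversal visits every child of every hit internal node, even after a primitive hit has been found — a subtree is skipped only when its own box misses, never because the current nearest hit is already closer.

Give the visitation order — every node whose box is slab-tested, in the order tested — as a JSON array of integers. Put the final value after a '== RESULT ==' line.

Traverse from the root:
N0 x:[80/3,121/3] y:[110/3,145/3] z:[36,74] -> hit [110/3,121/3], descend [8, 21]
  N8 x:[92/3,121/3] y:[116/3,43] z:[39,70] -> hit [39,121/3], descend [5, 10]
    N5 x:[94/3,121/3] y:[119/3,128/3] z:[39,63] -> hit [119/3,121/3], descend [12, 13]
      N12 x:[94/3,101/3] y:[40,128/3] z:[55,63] -> miss, prune
      N13 x:[40,121/3] y:[119/3,40] z:[39,45] -> hit [40,40] leaf, test {P7@t=40}
    N10 x:[92/3,119/3] y:[116/3,43] z:[63,70] -> miss, prune
  N21 x:[80/3,92/3] y:[110/3,145/3] z:[36,74] -> miss, prune

Visited [0, 8, 5, 12, 13, 10, 21]. Tests: 7 box, 1 leaf. Nearest: P7.

== RESULT ==
[0, 8, 5, 12, 13, 10, 21]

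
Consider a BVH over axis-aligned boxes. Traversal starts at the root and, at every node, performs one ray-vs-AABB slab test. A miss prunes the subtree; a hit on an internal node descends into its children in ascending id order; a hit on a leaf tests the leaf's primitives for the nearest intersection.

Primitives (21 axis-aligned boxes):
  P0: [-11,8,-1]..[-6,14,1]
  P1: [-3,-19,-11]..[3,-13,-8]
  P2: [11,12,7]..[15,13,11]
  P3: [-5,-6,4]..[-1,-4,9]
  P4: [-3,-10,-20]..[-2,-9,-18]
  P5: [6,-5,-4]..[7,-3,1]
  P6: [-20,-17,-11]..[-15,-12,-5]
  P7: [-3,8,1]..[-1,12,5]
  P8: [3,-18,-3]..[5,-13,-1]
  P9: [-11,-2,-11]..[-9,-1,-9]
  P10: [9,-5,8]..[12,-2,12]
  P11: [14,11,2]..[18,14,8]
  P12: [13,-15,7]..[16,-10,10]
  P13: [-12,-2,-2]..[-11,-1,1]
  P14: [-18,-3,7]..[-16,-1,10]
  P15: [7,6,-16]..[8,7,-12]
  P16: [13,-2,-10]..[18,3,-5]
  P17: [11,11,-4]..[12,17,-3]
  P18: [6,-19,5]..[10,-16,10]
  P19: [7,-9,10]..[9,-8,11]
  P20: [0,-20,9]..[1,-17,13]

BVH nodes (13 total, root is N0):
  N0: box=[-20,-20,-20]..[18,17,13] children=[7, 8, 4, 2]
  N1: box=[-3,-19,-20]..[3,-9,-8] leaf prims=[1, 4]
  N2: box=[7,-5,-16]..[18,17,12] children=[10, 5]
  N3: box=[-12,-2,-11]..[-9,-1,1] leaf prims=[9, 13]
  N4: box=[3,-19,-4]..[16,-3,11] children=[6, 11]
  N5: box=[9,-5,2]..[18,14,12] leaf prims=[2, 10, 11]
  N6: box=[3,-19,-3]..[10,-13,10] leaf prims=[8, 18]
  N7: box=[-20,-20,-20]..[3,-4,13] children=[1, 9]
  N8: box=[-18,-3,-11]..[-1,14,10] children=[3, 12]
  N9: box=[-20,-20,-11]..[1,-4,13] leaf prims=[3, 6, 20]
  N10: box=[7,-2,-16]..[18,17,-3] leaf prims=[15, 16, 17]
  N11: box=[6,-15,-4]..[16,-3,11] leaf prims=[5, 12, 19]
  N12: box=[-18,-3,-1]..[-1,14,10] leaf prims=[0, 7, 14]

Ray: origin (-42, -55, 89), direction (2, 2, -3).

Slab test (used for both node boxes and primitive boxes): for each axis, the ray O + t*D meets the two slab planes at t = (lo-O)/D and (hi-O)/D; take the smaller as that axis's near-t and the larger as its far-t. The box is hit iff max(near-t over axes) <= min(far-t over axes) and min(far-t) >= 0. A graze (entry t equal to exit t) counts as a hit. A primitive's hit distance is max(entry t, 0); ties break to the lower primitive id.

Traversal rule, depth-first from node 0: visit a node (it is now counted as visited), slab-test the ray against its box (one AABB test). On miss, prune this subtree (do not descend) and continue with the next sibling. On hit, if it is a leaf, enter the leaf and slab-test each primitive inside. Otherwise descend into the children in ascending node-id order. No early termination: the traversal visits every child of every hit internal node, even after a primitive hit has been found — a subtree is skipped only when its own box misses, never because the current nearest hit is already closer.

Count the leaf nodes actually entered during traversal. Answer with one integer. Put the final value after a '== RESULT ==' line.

Trace the traversal:
N0 x:[11,30] y:[35/2,36] z:[76/3,109/3] -> hit [76/3,30], descend [2, 4, 7, 8]
  N2 x:[49/2,30] y:[25,36] z:[77/3,35] -> hit [77/3,30], descend [5, 10]
    N5 x:[51/2,30] y:[25,69/2] z:[77/3,29] -> hit [77/3,29] leaf, test {P2(miss), P10@t=77/3, P11(miss)}
    N10 x:[49/2,30] y:[53/2,36] z:[92/3,35] -> miss, prune
  N4 x:[45/2,29] y:[18,26] z:[26,31] -> hit [26,26], descend [6, 11]
    N6 x:[45/2,26] y:[18,21] z:[79/3,92/3] -> miss, prune
    N11 x:[24,29] y:[20,26] z:[26,31] -> hit [26,26] leaf, test {P5(miss), P12(miss), P19(miss)}
  N7 x:[11,45/2] y:[35/2,51/2] z:[76/3,109/3] -> miss, prune
  N8 x:[12,41/2] y:[26,69/2] z:[79/3,100/3] -> miss, prune

Summary -> nodes [0, 2, 5, 10, 4, 6, 11, 7, 8]; box-tests=9; leaf-entries=2; first=P10

== RESULT ==
2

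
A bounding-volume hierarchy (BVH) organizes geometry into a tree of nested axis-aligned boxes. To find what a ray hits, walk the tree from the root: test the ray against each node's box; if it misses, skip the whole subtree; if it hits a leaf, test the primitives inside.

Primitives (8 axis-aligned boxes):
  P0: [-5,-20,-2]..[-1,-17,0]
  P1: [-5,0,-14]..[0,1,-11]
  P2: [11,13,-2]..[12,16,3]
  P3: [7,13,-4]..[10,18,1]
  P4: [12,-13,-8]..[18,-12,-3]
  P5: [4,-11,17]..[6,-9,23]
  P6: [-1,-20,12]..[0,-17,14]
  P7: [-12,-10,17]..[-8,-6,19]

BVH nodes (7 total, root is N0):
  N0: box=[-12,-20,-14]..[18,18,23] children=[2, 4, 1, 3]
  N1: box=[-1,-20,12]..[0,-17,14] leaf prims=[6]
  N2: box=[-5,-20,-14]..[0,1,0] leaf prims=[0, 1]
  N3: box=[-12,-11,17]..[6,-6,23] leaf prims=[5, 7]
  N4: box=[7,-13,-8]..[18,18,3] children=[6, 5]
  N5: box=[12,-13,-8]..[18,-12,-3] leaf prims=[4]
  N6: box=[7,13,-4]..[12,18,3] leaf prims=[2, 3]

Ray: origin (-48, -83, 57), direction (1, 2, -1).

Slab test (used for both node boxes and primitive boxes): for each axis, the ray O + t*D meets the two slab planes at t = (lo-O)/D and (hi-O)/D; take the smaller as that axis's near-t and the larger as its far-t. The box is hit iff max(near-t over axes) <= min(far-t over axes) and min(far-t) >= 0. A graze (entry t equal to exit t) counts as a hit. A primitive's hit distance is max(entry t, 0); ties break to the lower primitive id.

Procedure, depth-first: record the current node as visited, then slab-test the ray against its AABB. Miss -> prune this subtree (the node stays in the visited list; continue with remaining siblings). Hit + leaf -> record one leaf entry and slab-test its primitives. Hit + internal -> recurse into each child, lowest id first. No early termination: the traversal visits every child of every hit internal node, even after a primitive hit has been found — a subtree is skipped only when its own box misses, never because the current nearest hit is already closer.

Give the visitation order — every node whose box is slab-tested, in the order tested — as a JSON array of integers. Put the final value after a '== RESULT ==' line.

Trace the traversal:
N0 x:[36,66] y:[63/2,101/2] z:[34,71] -> hit [36,101/2], descend [1, 2, 3, 4]
  N1 x:[47,48] y:[63/2,33] z:[43,45] -> miss, prune
  N2 x:[43,48] y:[63/2,42] z:[57,71] -> miss, prune
  N3 x:[36,54] y:[36,77/2] z:[34,40] -> hit [36,77/2] leaf, test {P5(miss), P7@t=38}
  N4 x:[55,66] y:[35,101/2] z:[54,65] -> miss, prune

order=[0, 1, 2, 3, 4]  |boxes|=5  |leaves|=1  hit=P7

== RESULT ==
[0, 1, 2, 3, 4]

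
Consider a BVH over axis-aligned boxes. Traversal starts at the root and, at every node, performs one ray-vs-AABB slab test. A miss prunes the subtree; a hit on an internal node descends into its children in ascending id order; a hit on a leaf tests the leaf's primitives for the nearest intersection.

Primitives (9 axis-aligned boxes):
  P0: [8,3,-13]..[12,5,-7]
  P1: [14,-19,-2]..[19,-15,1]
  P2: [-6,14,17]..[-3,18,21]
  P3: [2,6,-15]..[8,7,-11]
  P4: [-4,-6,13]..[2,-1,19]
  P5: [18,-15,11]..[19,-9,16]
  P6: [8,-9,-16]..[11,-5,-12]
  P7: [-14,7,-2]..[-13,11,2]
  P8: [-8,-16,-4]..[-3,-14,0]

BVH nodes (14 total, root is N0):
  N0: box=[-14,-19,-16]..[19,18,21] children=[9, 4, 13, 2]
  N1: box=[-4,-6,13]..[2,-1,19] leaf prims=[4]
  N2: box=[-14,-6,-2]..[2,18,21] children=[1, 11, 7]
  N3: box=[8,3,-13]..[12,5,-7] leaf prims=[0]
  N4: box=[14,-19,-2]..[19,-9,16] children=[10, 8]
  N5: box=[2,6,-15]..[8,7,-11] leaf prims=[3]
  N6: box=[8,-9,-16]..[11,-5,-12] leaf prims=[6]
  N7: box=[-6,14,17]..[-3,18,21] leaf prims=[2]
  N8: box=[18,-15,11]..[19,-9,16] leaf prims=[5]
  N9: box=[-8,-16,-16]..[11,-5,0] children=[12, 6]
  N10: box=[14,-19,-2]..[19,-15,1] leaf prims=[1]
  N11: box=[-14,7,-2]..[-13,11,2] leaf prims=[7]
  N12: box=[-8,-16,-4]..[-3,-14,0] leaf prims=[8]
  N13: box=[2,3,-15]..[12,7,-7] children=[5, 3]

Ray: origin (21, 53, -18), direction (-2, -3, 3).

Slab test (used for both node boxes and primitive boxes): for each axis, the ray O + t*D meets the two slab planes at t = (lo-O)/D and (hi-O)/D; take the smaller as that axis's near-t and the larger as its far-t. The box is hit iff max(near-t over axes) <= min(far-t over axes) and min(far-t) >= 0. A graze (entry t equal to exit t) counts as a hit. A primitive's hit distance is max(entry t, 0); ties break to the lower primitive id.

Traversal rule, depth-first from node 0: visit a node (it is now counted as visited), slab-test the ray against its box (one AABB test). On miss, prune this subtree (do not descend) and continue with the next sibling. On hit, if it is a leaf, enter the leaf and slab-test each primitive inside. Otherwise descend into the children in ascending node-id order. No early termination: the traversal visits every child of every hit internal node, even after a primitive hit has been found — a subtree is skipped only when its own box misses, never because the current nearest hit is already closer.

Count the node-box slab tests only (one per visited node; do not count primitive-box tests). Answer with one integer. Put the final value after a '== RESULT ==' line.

Trace the traversal:
N0 x:[1,35/2] y:[35/3,24] z:[2/3,13] -> hit [35/3,13], descend [2, 4, 9, 13]
  N2 x:[19/2,35/2] y:[35/3,59/3] z:[16/3,13] -> hit [35/3,13], descend [1, 7, 11]
    N1 x:[19/2,25/2] y:[18,59/3] z:[31/3,37/3] -> miss, prune
    N7 x:[12,27/2] y:[35/3,13] z:[35/3,13] -> hit [12,13] leaf, test {P2@t=12}
    N11 x:[17,35/2] y:[14,46/3] z:[16/3,20/3] -> miss, prune
  N4 x:[1,7/2] y:[62/3,24] z:[16/3,34/3] -> miss, prune
  N9 x:[5,29/2] y:[58/3,23] z:[2/3,6] -> miss, prune
  N13 x:[9/2,19/2] y:[46/3,50/3] z:[1,11/3] -> miss, prune

8 AABB tests over nodes [0, 2, 1, 7, 11, 4, 9, 13]; 1 leaf entered; closest P2.

== RESULT ==
8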